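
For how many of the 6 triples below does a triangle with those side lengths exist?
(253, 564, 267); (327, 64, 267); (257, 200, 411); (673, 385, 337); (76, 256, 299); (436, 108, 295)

4

(253,267,564): 253+267 ≤ 564 → not valid
(64,267,327): 64+267 > 327 → valid
(200,257,411): 200+257 > 411 → valid
(337,385,673): 337+385 > 673 → valid
(76,256,299): 76+256 > 299 → valid
(108,295,436): 108+295 ≤ 436 → not valid
4 of the 6 triples form a triangle.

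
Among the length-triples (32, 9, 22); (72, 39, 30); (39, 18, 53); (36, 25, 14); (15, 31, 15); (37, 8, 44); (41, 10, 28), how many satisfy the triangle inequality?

3

(9,22,32): 9+22 ≤ 32 → not valid
(30,39,72): 30+39 ≤ 72 → not valid
(18,39,53): 18+39 > 53 → valid
(14,25,36): 14+25 > 36 → valid
(15,15,31): 15+15 ≤ 31 → not valid
(8,37,44): 8+37 > 44 → valid
(10,28,41): 10+28 ≤ 41 → not valid
3 of the 7 triples form a triangle.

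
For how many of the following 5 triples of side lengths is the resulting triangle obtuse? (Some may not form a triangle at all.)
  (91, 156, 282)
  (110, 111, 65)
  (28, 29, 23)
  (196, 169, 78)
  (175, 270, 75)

1

(91,156,282): 91+156 ≤ 282, not a triangle
(110,111,65): 65²+110² = 16325 > 12321 = 111² → acute
(28,29,23): 23²+28² = 1313 > 841 = 29² → acute
(196,169,78): 78²+169² = 34645 < 38416 = 196² → obtuse
(175,270,75): 75+175 ≤ 270, not a triangle
1 of the 5 is obtuse.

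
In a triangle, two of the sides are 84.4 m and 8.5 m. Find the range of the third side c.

By the triangle inequality, c must be less than 84.4 + 8.5 = 92.9 and greater than |84.4 − 8.5| = 75.9.

75.9 < c < 92.9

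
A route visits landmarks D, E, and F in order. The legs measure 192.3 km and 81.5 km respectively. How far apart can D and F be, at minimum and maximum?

By the triangle inequality, |192.3 − 81.5| ≤ DF ≤ 192.3 + 81.5.

110.8 ≤ DF ≤ 273.8 km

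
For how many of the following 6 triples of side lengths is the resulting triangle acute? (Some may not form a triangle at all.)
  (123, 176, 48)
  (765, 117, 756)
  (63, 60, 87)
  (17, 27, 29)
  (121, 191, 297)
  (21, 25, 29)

(123,176,48): 48+123 ≤ 176, not a triangle
(765,117,756): 117²+756² = 585225 = 765² → right
(63,60,87): 60²+63² = 7569 = 87² → right
(17,27,29): 17²+27² = 1018 > 841 = 29² → acute
(121,191,297): 121²+191² = 51122 < 88209 = 297² → obtuse
(21,25,29): 21²+25² = 1066 > 841 = 29² → acute
2 of the 6 are acute.

2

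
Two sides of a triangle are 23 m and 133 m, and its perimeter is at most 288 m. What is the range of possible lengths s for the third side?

Triangle inequality alone gives 110 < s < 156.
The perimeter condition gives s ≤ 288 − 23 − 133 = 132.
Intersecting the two: 110 < s ≤ 132.

110 < s ≤ 132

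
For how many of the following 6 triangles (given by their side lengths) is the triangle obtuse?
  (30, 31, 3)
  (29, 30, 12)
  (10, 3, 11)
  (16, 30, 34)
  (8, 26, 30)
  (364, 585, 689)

(30,31,3): 3²+30² = 909 < 961 = 31² → obtuse
(29,30,12): 12²+29² = 985 > 900 = 30² → acute
(10,3,11): 3²+10² = 109 < 121 = 11² → obtuse
(16,30,34): 16²+30² = 1156 = 34² → right
(8,26,30): 8²+26² = 740 < 900 = 30² → obtuse
(364,585,689): 364²+585² = 474721 = 689² → right
3 of the 6 are obtuse.

3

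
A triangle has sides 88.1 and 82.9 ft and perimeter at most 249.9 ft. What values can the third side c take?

5.2 < c ≤ 78.9 ft

Triangle inequality alone gives 5.2 < c < 171.0.
The perimeter condition gives c ≤ 249.9 − 88.1 − 82.9 = 78.9.
Intersecting the two: 5.2 < c ≤ 78.9.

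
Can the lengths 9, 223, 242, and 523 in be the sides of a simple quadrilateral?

For a quadrilateral, each side must be shorter than the sum of the others.
Here the longest side is 523, but the remaining 3 sides sum to only 474.

No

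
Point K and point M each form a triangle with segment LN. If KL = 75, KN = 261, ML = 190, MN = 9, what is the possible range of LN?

186 < LN < 199

From triangle KLN: |75 − 261| < LN < 75 + 261, i.e. 186 < LN < 336.
From triangle MLN: 181 < LN < 199.
Both must hold, so LN lies in the intersection.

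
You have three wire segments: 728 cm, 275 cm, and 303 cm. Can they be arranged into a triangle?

The longest side is 728, but the other two sum to only 578.
578 < 728, so the triangle inequality fails.

No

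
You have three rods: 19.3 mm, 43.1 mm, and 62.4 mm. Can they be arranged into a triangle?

The two shorter sides sum to 62.4, exactly equal to the longest side 62.4.
That gives only a degenerate (flat) triangle — the inequality must be strict.

No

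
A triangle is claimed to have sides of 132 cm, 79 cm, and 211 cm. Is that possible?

The two shorter sides sum to 211, exactly equal to the longest side 211.
That gives only a degenerate (flat) triangle — the inequality must be strict.

No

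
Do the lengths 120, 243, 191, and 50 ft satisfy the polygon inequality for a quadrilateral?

A quadrilateral exists iff every side is shorter than the sum of the others — equivalently, the longest side is less than the sum of the rest.
Longest side 243 < 361 (sum of the remaining 3), so yes.

Yes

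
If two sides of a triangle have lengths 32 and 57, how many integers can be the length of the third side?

The third side lies in the open interval (25, 89).
Integers from 26 to 88 inclusive: 88 − 26 + 1 = 63.

63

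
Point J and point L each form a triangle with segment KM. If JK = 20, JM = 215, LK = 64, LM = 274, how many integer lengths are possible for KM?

24

From triangle JKM: 195 < KM < 235.
From triangle LKM: 210 < KM < 338.
Intersection: 210 < KM < 235, so integers 211 through 234: 24 values.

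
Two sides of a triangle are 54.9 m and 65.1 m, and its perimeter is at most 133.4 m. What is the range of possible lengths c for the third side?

10.2 < c ≤ 13.4

Triangle inequality alone gives 10.2 < c < 120.0.
The perimeter condition gives c ≤ 133.4 − 54.9 − 65.1 = 13.4.
Intersecting the two: 10.2 < c ≤ 13.4.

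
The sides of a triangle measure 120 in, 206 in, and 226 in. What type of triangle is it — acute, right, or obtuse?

acute

Compare the square of the longest side to the sum of squares of the other two: 120² + 206² = 56836 > 51076 = 226².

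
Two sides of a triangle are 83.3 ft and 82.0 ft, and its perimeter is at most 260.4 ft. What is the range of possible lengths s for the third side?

Triangle inequality alone gives 1.3 < s < 165.3.
The perimeter condition gives s ≤ 260.4 − 83.3 − 82.0 = 95.1.
Intersecting the two: 1.3 < s ≤ 95.1.

1.3 < s ≤ 95.1 ft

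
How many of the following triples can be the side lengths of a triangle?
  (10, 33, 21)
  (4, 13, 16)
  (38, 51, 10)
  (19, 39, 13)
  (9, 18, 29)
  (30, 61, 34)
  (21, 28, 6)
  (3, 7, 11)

2

(10,21,33): 10+21 ≤ 33 → not valid
(4,13,16): 4+13 > 16 → valid
(10,38,51): 10+38 ≤ 51 → not valid
(13,19,39): 13+19 ≤ 39 → not valid
(9,18,29): 9+18 ≤ 29 → not valid
(30,34,61): 30+34 > 61 → valid
(6,21,28): 6+21 ≤ 28 → not valid
(3,7,11): 3+7 ≤ 11 → not valid
2 of the 8 triples form a triangle.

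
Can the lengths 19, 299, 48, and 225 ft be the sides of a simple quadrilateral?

For a quadrilateral, each side must be shorter than the sum of the others.
Here the longest side is 299, but the remaining 3 sides sum to only 292.

No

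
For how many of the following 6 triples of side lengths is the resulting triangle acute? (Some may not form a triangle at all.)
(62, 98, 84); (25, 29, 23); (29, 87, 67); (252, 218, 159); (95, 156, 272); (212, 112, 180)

3

(62,98,84): 62²+84² = 10900 > 9604 = 98² → acute
(25,29,23): 23²+25² = 1154 > 841 = 29² → acute
(29,87,67): 29²+67² = 5330 < 7569 = 87² → obtuse
(252,218,159): 159²+218² = 72805 > 63504 = 252² → acute
(95,156,272): 95+156 ≤ 272, not a triangle
(212,112,180): 112²+180² = 44944 = 212² → right
3 of the 6 are acute.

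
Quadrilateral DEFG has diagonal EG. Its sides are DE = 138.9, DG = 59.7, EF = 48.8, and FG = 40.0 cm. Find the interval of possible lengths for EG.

79.2 < EG < 88.8

From triangle DEG: |138.9 − 59.7| < EG < 138.9 + 59.7, i.e. 79.2 < EG < 198.6.
From triangle FEG: 8.8 < EG < 88.8.
Both must hold, so EG lies in the intersection.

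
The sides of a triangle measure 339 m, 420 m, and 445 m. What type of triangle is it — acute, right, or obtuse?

acute

Compare the square of the longest side to the sum of squares of the other two: 339² + 420² = 291321 > 198025 = 445².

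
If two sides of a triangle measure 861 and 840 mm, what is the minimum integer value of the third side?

The third side must be strictly greater than |861 − 840| = 21.
The smallest integer above 21 is 22.

22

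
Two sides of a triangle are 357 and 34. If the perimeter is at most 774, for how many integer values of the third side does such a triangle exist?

60

Triangle inequality: 323 < x < 391. Perimeter ≤ 774 gives x ≤ 774 − 357 − 34 = 383.
So 323 < x ≤ 383; integers 324 through 383: 60 values.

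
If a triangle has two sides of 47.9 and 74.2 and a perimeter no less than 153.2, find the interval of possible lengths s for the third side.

Triangle inequality alone gives 26.3 < s < 122.1.
The perimeter condition gives s ≥ 153.2 − 47.9 − 74.2 = 31.1.
Intersecting the two: 31.1 ≤ s < 122.1.

31.1 ≤ s < 122.1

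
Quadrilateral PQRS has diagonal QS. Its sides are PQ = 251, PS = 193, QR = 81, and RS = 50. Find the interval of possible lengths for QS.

58 < QS < 131

From triangle PQS: |251 − 193| < QS < 251 + 193, i.e. 58 < QS < 444.
From triangle RQS: 31 < QS < 131.
Both must hold, so QS lies in the intersection.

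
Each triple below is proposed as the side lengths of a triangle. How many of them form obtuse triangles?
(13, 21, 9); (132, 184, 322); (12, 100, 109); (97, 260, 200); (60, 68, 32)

3

(13,21,9): 9²+13² = 250 < 441 = 21² → obtuse
(132,184,322): 132+184 ≤ 322, not a triangle
(12,100,109): 12²+100² = 10144 < 11881 = 109² → obtuse
(97,260,200): 97²+200² = 49409 < 67600 = 260² → obtuse
(60,68,32): 32²+60² = 4624 = 68² → right
3 of the 5 are obtuse.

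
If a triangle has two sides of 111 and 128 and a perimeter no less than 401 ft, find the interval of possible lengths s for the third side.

162 ≤ s < 239

Triangle inequality alone gives 17 < s < 239.
The perimeter condition gives s ≥ 401 − 111 − 128 = 162.
Intersecting the two: 162 ≤ s < 239.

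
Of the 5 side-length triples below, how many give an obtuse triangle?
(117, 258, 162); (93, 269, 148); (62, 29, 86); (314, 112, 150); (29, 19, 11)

(117,258,162): 117²+162² = 39933 < 66564 = 258² → obtuse
(93,269,148): 93+148 ≤ 269, not a triangle
(62,29,86): 29²+62² = 4685 < 7396 = 86² → obtuse
(314,112,150): 112+150 ≤ 314, not a triangle
(29,19,11): 11²+19² = 482 < 841 = 29² → obtuse
3 of the 5 are obtuse.

3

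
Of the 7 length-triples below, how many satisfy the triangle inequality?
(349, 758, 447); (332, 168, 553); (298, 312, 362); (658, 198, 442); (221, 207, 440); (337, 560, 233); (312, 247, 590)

3

(349,447,758): 349+447 > 758 → valid
(168,332,553): 168+332 ≤ 553 → not valid
(298,312,362): 298+312 > 362 → valid
(198,442,658): 198+442 ≤ 658 → not valid
(207,221,440): 207+221 ≤ 440 → not valid
(233,337,560): 233+337 > 560 → valid
(247,312,590): 247+312 ≤ 590 → not valid
3 of the 7 triples form a triangle.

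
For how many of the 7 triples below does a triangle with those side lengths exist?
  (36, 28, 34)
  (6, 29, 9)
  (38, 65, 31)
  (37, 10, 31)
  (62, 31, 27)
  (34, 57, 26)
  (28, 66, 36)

(28,34,36): 28+34 > 36 → valid
(6,9,29): 6+9 ≤ 29 → not valid
(31,38,65): 31+38 > 65 → valid
(10,31,37): 10+31 > 37 → valid
(27,31,62): 27+31 ≤ 62 → not valid
(26,34,57): 26+34 > 57 → valid
(28,36,66): 28+36 ≤ 66 → not valid
4 of the 7 triples form a triangle.

4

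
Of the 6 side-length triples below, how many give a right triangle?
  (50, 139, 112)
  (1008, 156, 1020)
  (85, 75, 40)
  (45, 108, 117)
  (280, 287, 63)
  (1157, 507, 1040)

5

(50,139,112): 50²+112² = 15044 < 19321 = 139² → obtuse
(1008,156,1020): 156²+1008² = 1040400 = 1020² → right
(85,75,40): 40²+75² = 7225 = 85² → right
(45,108,117): 45²+108² = 13689 = 117² → right
(280,287,63): 63²+280² = 82369 = 287² → right
(1157,507,1040): 507²+1040² = 1338649 = 1157² → right
5 of the 6 are right.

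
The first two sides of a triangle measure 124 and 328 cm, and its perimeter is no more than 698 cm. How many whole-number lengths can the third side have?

42

Triangle inequality: 204 < x < 452. Perimeter ≤ 698 gives x ≤ 698 − 124 − 328 = 246.
So 204 < x ≤ 246; integers 205 through 246: 42 values.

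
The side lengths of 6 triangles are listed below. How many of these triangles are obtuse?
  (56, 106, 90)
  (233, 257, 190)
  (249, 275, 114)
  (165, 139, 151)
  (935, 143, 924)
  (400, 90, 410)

1

(56,106,90): 56²+90² = 11236 = 106² → right
(233,257,190): 190²+233² = 90389 > 66049 = 257² → acute
(249,275,114): 114²+249² = 74997 < 75625 = 275² → obtuse
(165,139,151): 139²+151² = 42122 > 27225 = 165² → acute
(935,143,924): 143²+924² = 874225 = 935² → right
(400,90,410): 90²+400² = 168100 = 410² → right
1 of the 6 is obtuse.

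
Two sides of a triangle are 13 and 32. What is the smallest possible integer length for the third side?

The third side must be strictly greater than |13 − 32| = 19.
The smallest integer above 19 is 20.

20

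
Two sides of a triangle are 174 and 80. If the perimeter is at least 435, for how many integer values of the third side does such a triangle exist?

73

Triangle inequality: 94 < x < 254. Perimeter ≥ 435 gives x ≥ 435 − 174 − 80 = 181.
So 181 ≤ x < 254; integers 181 through 253: 73 values.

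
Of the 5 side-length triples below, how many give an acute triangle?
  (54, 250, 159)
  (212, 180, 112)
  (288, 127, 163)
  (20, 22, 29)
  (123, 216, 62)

1

(54,250,159): 54+159 ≤ 250, not a triangle
(212,180,112): 112²+180² = 44944 = 212² → right
(288,127,163): 127²+163² = 42698 < 82944 = 288² → obtuse
(20,22,29): 20²+22² = 884 > 841 = 29² → acute
(123,216,62): 62+123 ≤ 216, not a triangle
1 of the 5 is acute.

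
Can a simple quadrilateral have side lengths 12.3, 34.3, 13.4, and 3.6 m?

No

For a quadrilateral, each side must be shorter than the sum of the others.
Here the longest side is 34.3, but the remaining 3 sides sum to only 29.3.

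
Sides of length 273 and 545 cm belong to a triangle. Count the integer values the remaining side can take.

The third side lies in the open interval (272, 818).
Integers from 273 to 817 inclusive: 817 − 273 + 1 = 545.

545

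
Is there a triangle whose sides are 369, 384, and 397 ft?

Yes

The longest side is 397, and the other two sum to 753.
Since 753 > 397, the triangle inequality holds.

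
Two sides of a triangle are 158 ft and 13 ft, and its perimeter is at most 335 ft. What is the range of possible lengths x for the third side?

Triangle inequality alone gives 145 < x < 171.
The perimeter condition gives x ≤ 335 − 158 − 13 = 164.
Intersecting the two: 145 < x ≤ 164.

145 < x ≤ 164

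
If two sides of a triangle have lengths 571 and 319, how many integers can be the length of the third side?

The third side lies in the open interval (252, 890).
Integers from 253 to 889 inclusive: 889 − 253 + 1 = 637.

637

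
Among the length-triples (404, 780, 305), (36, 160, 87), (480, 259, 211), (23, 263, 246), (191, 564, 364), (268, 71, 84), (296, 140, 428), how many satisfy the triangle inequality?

2

(305,404,780): 305+404 ≤ 780 → not valid
(36,87,160): 36+87 ≤ 160 → not valid
(211,259,480): 211+259 ≤ 480 → not valid
(23,246,263): 23+246 > 263 → valid
(191,364,564): 191+364 ≤ 564 → not valid
(71,84,268): 71+84 ≤ 268 → not valid
(140,296,428): 140+296 > 428 → valid
2 of the 7 triples form a triangle.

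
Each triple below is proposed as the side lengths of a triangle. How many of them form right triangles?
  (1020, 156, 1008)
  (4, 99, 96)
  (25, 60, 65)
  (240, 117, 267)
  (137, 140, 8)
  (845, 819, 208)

4

(1020,156,1008): 156²+1008² = 1040400 = 1020² → right
(4,99,96): 4²+96² = 9232 < 9801 = 99² → obtuse
(25,60,65): 25²+60² = 4225 = 65² → right
(240,117,267): 117²+240² = 71289 = 267² → right
(137,140,8): 8²+137² = 18833 < 19600 = 140² → obtuse
(845,819,208): 208²+819² = 714025 = 845² → right
4 of the 6 are right.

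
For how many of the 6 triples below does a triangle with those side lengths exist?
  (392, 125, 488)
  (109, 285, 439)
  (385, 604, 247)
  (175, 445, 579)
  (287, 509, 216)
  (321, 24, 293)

(125,392,488): 125+392 > 488 → valid
(109,285,439): 109+285 ≤ 439 → not valid
(247,385,604): 247+385 > 604 → valid
(175,445,579): 175+445 > 579 → valid
(216,287,509): 216+287 ≤ 509 → not valid
(24,293,321): 24+293 ≤ 321 → not valid
3 of the 6 triples form a triangle.

3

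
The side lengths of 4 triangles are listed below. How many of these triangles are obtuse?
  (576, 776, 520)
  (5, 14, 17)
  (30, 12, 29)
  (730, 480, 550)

(576,776,520): 520²+576² = 602176 = 776² → right
(5,14,17): 5²+14² = 221 < 289 = 17² → obtuse
(30,12,29): 12²+29² = 985 > 900 = 30² → acute
(730,480,550): 480²+550² = 532900 = 730² → right
1 of the 4 is obtuse.

1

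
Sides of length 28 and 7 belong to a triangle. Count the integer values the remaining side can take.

The third side lies in the open interval (21, 35).
Integers from 22 to 34 inclusive: 34 − 22 + 1 = 13.

13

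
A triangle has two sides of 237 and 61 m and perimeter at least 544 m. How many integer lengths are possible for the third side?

52

Triangle inequality: 176 < x < 298. Perimeter ≥ 544 gives x ≥ 544 − 237 − 61 = 246.
So 246 ≤ x < 298; integers 246 through 297: 52 values.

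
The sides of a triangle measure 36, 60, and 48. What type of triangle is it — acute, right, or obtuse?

Compare the square of the longest side to the sum of squares of the other two: 36² + 48² = 3600 = 60².

right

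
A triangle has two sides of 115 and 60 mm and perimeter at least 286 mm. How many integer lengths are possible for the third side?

Triangle inequality: 55 < x < 175. Perimeter ≥ 286 gives x ≥ 286 − 115 − 60 = 111.
So 111 ≤ x < 175; integers 111 through 174: 64 values.

64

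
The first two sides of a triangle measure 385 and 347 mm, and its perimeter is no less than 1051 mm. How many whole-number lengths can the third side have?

Triangle inequality: 38 < x < 732. Perimeter ≥ 1051 gives x ≥ 1051 − 385 − 347 = 319.
So 319 ≤ x < 732; integers 319 through 731: 413 values.

413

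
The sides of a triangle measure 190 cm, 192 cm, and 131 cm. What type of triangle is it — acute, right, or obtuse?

Compare the square of the longest side to the sum of squares of the other two: 131² + 190² = 53261 > 36864 = 192².

acute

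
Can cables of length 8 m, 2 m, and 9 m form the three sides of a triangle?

The longest side is 9, and the other two sum to 10.
Since 10 > 9, the triangle inequality holds.

Yes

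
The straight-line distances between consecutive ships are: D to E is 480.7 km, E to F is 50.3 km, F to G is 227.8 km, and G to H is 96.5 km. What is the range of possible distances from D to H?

The maximum is all hops collinear in one direction: 480.7 + 50.3 + 227.8 + 96.5 = 855.3.
The longest hop is 480.7; the others sum to 374.6. Folding the others back against it leaves at least 480.7 − 374.6 = 106.1.

106.1 ≤ DH ≤ 855.3 km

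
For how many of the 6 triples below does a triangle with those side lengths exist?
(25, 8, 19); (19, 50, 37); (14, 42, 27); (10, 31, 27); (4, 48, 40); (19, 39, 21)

4

(8,19,25): 8+19 > 25 → valid
(19,37,50): 19+37 > 50 → valid
(14,27,42): 14+27 ≤ 42 → not valid
(10,27,31): 10+27 > 31 → valid
(4,40,48): 4+40 ≤ 48 → not valid
(19,21,39): 19+21 > 39 → valid
4 of the 6 triples form a triangle.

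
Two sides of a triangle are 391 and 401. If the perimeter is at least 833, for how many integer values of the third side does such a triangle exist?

751

Triangle inequality: 10 < x < 792. Perimeter ≥ 833 gives x ≥ 833 − 391 − 401 = 41.
So 41 ≤ x < 792; integers 41 through 791: 751 values.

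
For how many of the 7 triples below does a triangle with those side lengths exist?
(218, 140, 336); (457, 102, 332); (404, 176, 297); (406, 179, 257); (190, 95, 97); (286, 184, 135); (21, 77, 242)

5

(140,218,336): 140+218 > 336 → valid
(102,332,457): 102+332 ≤ 457 → not valid
(176,297,404): 176+297 > 404 → valid
(179,257,406): 179+257 > 406 → valid
(95,97,190): 95+97 > 190 → valid
(135,184,286): 135+184 > 286 → valid
(21,77,242): 21+77 ≤ 242 → not valid
5 of the 7 triples form a triangle.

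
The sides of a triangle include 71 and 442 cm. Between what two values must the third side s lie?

By the triangle inequality, s must be less than 71 + 442 = 513 and greater than |71 − 442| = 371.

371 < s < 513 (cm)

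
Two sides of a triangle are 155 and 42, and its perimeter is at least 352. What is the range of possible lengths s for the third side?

155 ≤ s < 197

Triangle inequality alone gives 113 < s < 197.
The perimeter condition gives s ≥ 352 − 155 − 42 = 155.
Intersecting the two: 155 ≤ s < 197.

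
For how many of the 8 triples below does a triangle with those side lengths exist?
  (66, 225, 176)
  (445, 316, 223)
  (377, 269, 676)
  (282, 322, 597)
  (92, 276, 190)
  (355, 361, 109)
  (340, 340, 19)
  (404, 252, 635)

(66,176,225): 66+176 > 225 → valid
(223,316,445): 223+316 > 445 → valid
(269,377,676): 269+377 ≤ 676 → not valid
(282,322,597): 282+322 > 597 → valid
(92,190,276): 92+190 > 276 → valid
(109,355,361): 109+355 > 361 → valid
(19,340,340): 19+340 > 340 → valid
(252,404,635): 252+404 > 635 → valid
7 of the 8 triples form a triangle.

7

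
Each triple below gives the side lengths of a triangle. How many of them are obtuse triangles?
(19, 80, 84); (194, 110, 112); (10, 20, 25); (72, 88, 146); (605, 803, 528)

4

(19,80,84): 19²+80² = 6761 < 7056 = 84² → obtuse
(194,110,112): 110²+112² = 24644 < 37636 = 194² → obtuse
(10,20,25): 10²+20² = 500 < 625 = 25² → obtuse
(72,88,146): 72²+88² = 12928 < 21316 = 146² → obtuse
(605,803,528): 528²+605² = 644809 = 803² → right
4 of the 5 are obtuse.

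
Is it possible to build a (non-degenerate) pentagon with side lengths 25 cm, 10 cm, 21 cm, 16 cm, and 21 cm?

A pentagon exists iff every side is shorter than the sum of the others — equivalently, the longest side is less than the sum of the rest.
Longest side 25 < 68 (sum of the remaining 4), so yes.

Yes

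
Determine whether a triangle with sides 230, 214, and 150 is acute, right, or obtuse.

Compare the square of the longest side to the sum of squares of the other two: 150² + 214² = 68296 > 52900 = 230².

acute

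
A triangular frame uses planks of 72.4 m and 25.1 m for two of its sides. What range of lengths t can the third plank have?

By the triangle inequality, t must be less than 72.4 + 25.1 = 97.5 and greater than |72.4 − 25.1| = 47.3.

47.3 < t < 97.5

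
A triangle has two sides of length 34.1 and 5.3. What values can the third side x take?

28.8 < x < 39.4

By the triangle inequality, x must be less than 34.1 + 5.3 = 39.4 and greater than |34.1 − 5.3| = 28.8.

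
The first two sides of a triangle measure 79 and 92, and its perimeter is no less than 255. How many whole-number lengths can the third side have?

87

Triangle inequality: 13 < x < 171. Perimeter ≥ 255 gives x ≥ 255 − 79 − 92 = 84.
So 84 ≤ x < 171; integers 84 through 170: 87 values.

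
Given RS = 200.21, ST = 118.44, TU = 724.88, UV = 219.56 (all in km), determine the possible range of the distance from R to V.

The maximum is all hops collinear in one direction: 200.21 + 118.44 + 724.88 + 219.56 = 1263.09.
The longest hop is 724.88; the others sum to 538.21. Folding the others back against it leaves at least 724.88 − 538.21 = 186.67.

186.67 ≤ RV ≤ 1263.09 km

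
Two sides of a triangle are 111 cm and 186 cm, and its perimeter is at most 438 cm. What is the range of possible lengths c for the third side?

Triangle inequality alone gives 75 < c < 297.
The perimeter condition gives c ≤ 438 − 111 − 186 = 141.
Intersecting the two: 75 < c ≤ 141.

75 < c ≤ 141 cm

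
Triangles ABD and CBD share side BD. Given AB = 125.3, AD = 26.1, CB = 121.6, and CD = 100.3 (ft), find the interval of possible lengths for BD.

From triangle ABD: |125.3 − 26.1| < BD < 125.3 + 26.1, i.e. 99.2 < BD < 151.4.
From triangle CBD: 21.3 < BD < 221.9.
Both must hold, so BD lies in the intersection.

99.2 < BD < 151.4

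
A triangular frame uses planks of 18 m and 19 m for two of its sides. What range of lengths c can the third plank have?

1 < c < 37

By the triangle inequality, c must be less than 18 + 19 = 37 and greater than |18 − 19| = 1.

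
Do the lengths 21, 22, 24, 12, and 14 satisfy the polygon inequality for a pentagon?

A pentagon exists iff every side is shorter than the sum of the others — equivalently, the longest side is less than the sum of the rest.
Longest side 24 < 69 (sum of the remaining 4), so yes.

Yes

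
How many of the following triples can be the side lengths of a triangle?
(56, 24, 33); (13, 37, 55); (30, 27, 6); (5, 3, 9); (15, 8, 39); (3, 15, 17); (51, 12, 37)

(24,33,56): 24+33 > 56 → valid
(13,37,55): 13+37 ≤ 55 → not valid
(6,27,30): 6+27 > 30 → valid
(3,5,9): 3+5 ≤ 9 → not valid
(8,15,39): 8+15 ≤ 39 → not valid
(3,15,17): 3+15 > 17 → valid
(12,37,51): 12+37 ≤ 51 → not valid
3 of the 7 triples form a triangle.

3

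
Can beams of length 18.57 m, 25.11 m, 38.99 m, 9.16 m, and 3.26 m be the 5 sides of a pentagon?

A pentagon exists iff every side is shorter than the sum of the others — equivalently, the longest side is less than the sum of the rest.
Longest side 38.99 < 56.10 (sum of the remaining 4), so yes.

Yes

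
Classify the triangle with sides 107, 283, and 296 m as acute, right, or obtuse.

acute

Compare the square of the longest side to the sum of squares of the other two: 107² + 283² = 91538 > 87616 = 296².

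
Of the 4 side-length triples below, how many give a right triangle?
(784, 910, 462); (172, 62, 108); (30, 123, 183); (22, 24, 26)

(784,910,462): 462²+784² = 828100 = 910² → right
(172,62,108): 62+108 ≤ 172, not a triangle
(30,123,183): 30+123 ≤ 183, not a triangle
(22,24,26): 22²+24² = 1060 > 676 = 26² → acute
1 of the 4 is right.

1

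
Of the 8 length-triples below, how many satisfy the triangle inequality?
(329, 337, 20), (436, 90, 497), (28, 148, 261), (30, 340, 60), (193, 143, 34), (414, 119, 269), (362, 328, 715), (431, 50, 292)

2

(20,329,337): 20+329 > 337 → valid
(90,436,497): 90+436 > 497 → valid
(28,148,261): 28+148 ≤ 261 → not valid
(30,60,340): 30+60 ≤ 340 → not valid
(34,143,193): 34+143 ≤ 193 → not valid
(119,269,414): 119+269 ≤ 414 → not valid
(328,362,715): 328+362 ≤ 715 → not valid
(50,292,431): 50+292 ≤ 431 → not valid
2 of the 8 triples form a triangle.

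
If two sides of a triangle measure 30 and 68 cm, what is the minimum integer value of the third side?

The third side must be strictly greater than |30 − 68| = 38.
The smallest integer above 38 is 39.

39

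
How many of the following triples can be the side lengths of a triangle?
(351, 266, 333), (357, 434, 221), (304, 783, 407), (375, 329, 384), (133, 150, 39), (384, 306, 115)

5

(266,333,351): 266+333 > 351 → valid
(221,357,434): 221+357 > 434 → valid
(304,407,783): 304+407 ≤ 783 → not valid
(329,375,384): 329+375 > 384 → valid
(39,133,150): 39+133 > 150 → valid
(115,306,384): 115+306 > 384 → valid
5 of the 6 triples form a triangle.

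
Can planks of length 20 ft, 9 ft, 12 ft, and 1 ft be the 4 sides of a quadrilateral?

A quadrilateral exists iff every side is shorter than the sum of the others — equivalently, the longest side is less than the sum of the rest.
Longest side 20 < 22 (sum of the remaining 3), so yes.

Yes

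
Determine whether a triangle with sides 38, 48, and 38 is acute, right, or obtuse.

acute

Compare the square of the longest side to the sum of squares of the other two: 38² + 38² = 2888 > 2304 = 48².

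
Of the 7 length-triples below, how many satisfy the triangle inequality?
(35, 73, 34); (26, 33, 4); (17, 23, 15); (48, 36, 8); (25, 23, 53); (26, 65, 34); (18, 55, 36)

1

(34,35,73): 34+35 ≤ 73 → not valid
(4,26,33): 4+26 ≤ 33 → not valid
(15,17,23): 15+17 > 23 → valid
(8,36,48): 8+36 ≤ 48 → not valid
(23,25,53): 23+25 ≤ 53 → not valid
(26,34,65): 26+34 ≤ 65 → not valid
(18,36,55): 18+36 ≤ 55 → not valid
1 of the 7 triples forms a triangle.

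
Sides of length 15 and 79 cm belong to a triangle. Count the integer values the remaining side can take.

The third side lies in the open interval (64, 94).
Integers from 65 to 93 inclusive: 93 − 65 + 1 = 29.

29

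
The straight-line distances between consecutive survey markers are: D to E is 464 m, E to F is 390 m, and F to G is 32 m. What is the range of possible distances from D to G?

The maximum is all hops collinear in one direction: 464 + 390 + 32 = 886.
The longest hop is 464; the others sum to 422. Folding the others back against it leaves at least 464 − 422 = 42.

42 ≤ DG ≤ 886 m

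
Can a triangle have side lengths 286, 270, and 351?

The longest side is 351, and the other two sum to 556.
Since 556 > 351, the triangle inequality holds.

Yes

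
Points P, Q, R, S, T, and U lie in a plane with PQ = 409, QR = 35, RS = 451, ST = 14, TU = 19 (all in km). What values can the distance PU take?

0 ≤ PU ≤ 928 km

The maximum is all hops collinear in one direction: 409 + 35 + 451 + 14 + 19 = 928.
The longest hop is 451; the others sum to 477. Since 451 ≤ 477, the path can fold back on itself completely, so the minimum distance is 0.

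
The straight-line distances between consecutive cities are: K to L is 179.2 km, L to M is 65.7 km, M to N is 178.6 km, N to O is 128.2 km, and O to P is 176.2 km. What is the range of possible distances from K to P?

The maximum is all hops collinear in one direction: 179.2 + 65.7 + 178.6 + 128.2 + 176.2 = 727.9.
The longest hop is 179.2; the others sum to 548.7. Since 179.2 ≤ 548.7, the path can fold back on itself completely, so the minimum distance is 0.

0 ≤ KP ≤ 727.9 km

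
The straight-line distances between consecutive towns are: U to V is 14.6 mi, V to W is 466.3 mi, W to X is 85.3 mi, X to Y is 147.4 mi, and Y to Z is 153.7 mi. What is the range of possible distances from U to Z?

65.3 ≤ UZ ≤ 867.3 mi

The maximum is all hops collinear in one direction: 14.6 + 466.3 + 85.3 + 147.4 + 153.7 = 867.3.
The longest hop is 466.3; the others sum to 401.0. Folding the others back against it leaves at least 466.3 − 401.0 = 65.3.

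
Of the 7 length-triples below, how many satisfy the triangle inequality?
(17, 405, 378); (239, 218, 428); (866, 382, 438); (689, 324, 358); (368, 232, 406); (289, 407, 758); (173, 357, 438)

(17,378,405): 17+378 ≤ 405 → not valid
(218,239,428): 218+239 > 428 → valid
(382,438,866): 382+438 ≤ 866 → not valid
(324,358,689): 324+358 ≤ 689 → not valid
(232,368,406): 232+368 > 406 → valid
(289,407,758): 289+407 ≤ 758 → not valid
(173,357,438): 173+357 > 438 → valid
3 of the 7 triples form a triangle.

3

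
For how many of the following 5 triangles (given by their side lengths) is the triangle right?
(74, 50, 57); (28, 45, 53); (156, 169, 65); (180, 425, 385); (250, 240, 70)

(74,50,57): 50²+57² = 5749 > 5476 = 74² → acute
(28,45,53): 28²+45² = 2809 = 53² → right
(156,169,65): 65²+156² = 28561 = 169² → right
(180,425,385): 180²+385² = 180625 = 425² → right
(250,240,70): 70²+240² = 62500 = 250² → right
4 of the 5 are right.

4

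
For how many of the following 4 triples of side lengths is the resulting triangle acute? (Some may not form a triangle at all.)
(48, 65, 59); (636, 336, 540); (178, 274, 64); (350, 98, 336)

1

(48,65,59): 48²+59² = 5785 > 4225 = 65² → acute
(636,336,540): 336²+540² = 404496 = 636² → right
(178,274,64): 64+178 ≤ 274, not a triangle
(350,98,336): 98²+336² = 122500 = 350² → right
1 of the 4 is acute.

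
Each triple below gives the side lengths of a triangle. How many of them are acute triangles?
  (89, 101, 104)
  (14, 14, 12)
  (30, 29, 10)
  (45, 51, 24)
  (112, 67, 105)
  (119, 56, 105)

4

(89,101,104): 89²+101² = 18122 > 10816 = 104² → acute
(14,14,12): 12²+14² = 340 > 196 = 14² → acute
(30,29,10): 10²+29² = 941 > 900 = 30² → acute
(45,51,24): 24²+45² = 2601 = 51² → right
(112,67,105): 67²+105² = 15514 > 12544 = 112² → acute
(119,56,105): 56²+105² = 14161 = 119² → right
4 of the 6 are acute.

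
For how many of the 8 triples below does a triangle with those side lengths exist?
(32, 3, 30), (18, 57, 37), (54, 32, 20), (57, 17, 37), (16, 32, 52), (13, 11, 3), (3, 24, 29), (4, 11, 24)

2

(3,30,32): 3+30 > 32 → valid
(18,37,57): 18+37 ≤ 57 → not valid
(20,32,54): 20+32 ≤ 54 → not valid
(17,37,57): 17+37 ≤ 57 → not valid
(16,32,52): 16+32 ≤ 52 → not valid
(3,11,13): 3+11 > 13 → valid
(3,24,29): 3+24 ≤ 29 → not valid
(4,11,24): 4+11 ≤ 24 → not valid
2 of the 8 triples form a triangle.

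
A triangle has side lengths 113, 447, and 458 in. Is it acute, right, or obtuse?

Compare the square of the longest side to the sum of squares of the other two: 113² + 447² = 212578 > 209764 = 458².

acute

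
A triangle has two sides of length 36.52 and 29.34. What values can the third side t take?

7.18 < t < 65.86

By the triangle inequality, t must be less than 36.52 + 29.34 = 65.86 and greater than |36.52 − 29.34| = 7.18.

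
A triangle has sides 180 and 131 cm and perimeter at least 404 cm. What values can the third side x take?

93 ≤ x < 311 cm

Triangle inequality alone gives 49 < x < 311.
The perimeter condition gives x ≥ 404 − 180 − 131 = 93.
Intersecting the two: 93 ≤ x < 311.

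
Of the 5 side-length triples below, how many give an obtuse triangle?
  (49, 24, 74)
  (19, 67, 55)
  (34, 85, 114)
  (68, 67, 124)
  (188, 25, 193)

(49,24,74): 24+49 ≤ 74, not a triangle
(19,67,55): 19²+55² = 3386 < 4489 = 67² → obtuse
(34,85,114): 34²+85² = 8381 < 12996 = 114² → obtuse
(68,67,124): 67²+68² = 9113 < 15376 = 124² → obtuse
(188,25,193): 25²+188² = 35969 < 37249 = 193² → obtuse
4 of the 5 are obtuse.

4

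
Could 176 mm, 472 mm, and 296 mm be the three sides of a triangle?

The two shorter sides sum to 472, exactly equal to the longest side 472.
That gives only a degenerate (flat) triangle — the inequality must be strict.

No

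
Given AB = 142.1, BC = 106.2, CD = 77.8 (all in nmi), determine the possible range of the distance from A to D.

The maximum is all hops collinear in one direction: 142.1 + 106.2 + 77.8 = 326.1.
The longest hop is 142.1; the others sum to 184.0. Since 142.1 ≤ 184.0, the path can fold back on itself completely, so the minimum distance is 0.

0 ≤ AD ≤ 326.1 nmi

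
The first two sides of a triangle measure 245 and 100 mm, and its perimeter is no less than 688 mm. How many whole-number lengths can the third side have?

2

Triangle inequality: 145 < x < 345. Perimeter ≥ 688 gives x ≥ 688 − 245 − 100 = 343.
So 343 ≤ x < 345; integers 343 through 344: 2 values.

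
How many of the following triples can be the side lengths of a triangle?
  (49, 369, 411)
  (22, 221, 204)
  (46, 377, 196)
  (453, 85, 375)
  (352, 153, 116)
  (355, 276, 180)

4

(49,369,411): 49+369 > 411 → valid
(22,204,221): 22+204 > 221 → valid
(46,196,377): 46+196 ≤ 377 → not valid
(85,375,453): 85+375 > 453 → valid
(116,153,352): 116+153 ≤ 352 → not valid
(180,276,355): 180+276 > 355 → valid
4 of the 6 triples form a triangle.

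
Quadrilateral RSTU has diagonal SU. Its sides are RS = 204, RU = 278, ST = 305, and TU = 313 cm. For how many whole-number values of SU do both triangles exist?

407

From triangle RSU: 74 < SU < 482.
From triangle TSU: 8 < SU < 618.
Intersection: 74 < SU < 482, so integers 75 through 481: 407 values.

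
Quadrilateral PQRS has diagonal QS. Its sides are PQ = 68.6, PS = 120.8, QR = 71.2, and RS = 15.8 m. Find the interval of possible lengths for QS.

From triangle PQS: |68.6 − 120.8| < QS < 68.6 + 120.8, i.e. 52.2 < QS < 189.4.
From triangle RQS: 55.4 < QS < 87.0.
Both must hold, so QS lies in the intersection.

55.4 < QS < 87.0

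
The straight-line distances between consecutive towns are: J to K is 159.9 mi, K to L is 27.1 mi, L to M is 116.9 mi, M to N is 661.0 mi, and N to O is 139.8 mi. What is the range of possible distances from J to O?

217.3 ≤ JO ≤ 1104.7 mi

The maximum is all hops collinear in one direction: 159.9 + 27.1 + 116.9 + 661.0 + 139.8 = 1104.7.
The longest hop is 661.0; the others sum to 443.7. Folding the others back against it leaves at least 661.0 − 443.7 = 217.3.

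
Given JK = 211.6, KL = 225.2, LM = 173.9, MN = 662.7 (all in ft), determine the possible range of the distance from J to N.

The maximum is all hops collinear in one direction: 211.6 + 225.2 + 173.9 + 662.7 = 1273.4.
The longest hop is 662.7; the others sum to 610.7. Folding the others back against it leaves at least 662.7 − 610.7 = 52.0.

52.0 ≤ JN ≤ 1273.4 ft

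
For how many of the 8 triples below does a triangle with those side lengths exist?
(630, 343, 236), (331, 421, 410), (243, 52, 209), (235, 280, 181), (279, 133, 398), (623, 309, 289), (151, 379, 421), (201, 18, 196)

6

(236,343,630): 236+343 ≤ 630 → not valid
(331,410,421): 331+410 > 421 → valid
(52,209,243): 52+209 > 243 → valid
(181,235,280): 181+235 > 280 → valid
(133,279,398): 133+279 > 398 → valid
(289,309,623): 289+309 ≤ 623 → not valid
(151,379,421): 151+379 > 421 → valid
(18,196,201): 18+196 > 201 → valid
6 of the 8 triples form a triangle.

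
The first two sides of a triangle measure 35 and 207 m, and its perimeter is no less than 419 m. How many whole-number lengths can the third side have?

65

Triangle inequality: 172 < x < 242. Perimeter ≥ 419 gives x ≥ 419 − 35 − 207 = 177.
So 177 ≤ x < 242; integers 177 through 241: 65 values.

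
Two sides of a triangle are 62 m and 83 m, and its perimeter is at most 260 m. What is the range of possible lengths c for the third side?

Triangle inequality alone gives 21 < c < 145.
The perimeter condition gives c ≤ 260 − 62 − 83 = 115.
Intersecting the two: 21 < c ≤ 115.

21 < c ≤ 115 m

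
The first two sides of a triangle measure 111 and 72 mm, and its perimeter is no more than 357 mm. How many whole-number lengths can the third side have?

135

Triangle inequality: 39 < x < 183. Perimeter ≤ 357 gives x ≤ 357 − 111 − 72 = 174.
So 39 < x ≤ 174; integers 40 through 174: 135 values.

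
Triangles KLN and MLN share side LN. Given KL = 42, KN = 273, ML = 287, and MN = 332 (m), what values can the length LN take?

From triangle KLN: |42 − 273| < LN < 42 + 273, i.e. 231 < LN < 315.
From triangle MLN: 45 < LN < 619.
Both must hold, so LN lies in the intersection.

231 < LN < 315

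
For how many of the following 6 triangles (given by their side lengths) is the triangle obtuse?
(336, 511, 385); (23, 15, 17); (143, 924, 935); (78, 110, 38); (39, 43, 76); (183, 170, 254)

4

(336,511,385): 336²+385² = 261121 = 511² → right
(23,15,17): 15²+17² = 514 < 529 = 23² → obtuse
(143,924,935): 143²+924² = 874225 = 935² → right
(78,110,38): 38²+78² = 7528 < 12100 = 110² → obtuse
(39,43,76): 39²+43² = 3370 < 5776 = 76² → obtuse
(183,170,254): 170²+183² = 62389 < 64516 = 254² → obtuse
4 of the 6 are obtuse.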